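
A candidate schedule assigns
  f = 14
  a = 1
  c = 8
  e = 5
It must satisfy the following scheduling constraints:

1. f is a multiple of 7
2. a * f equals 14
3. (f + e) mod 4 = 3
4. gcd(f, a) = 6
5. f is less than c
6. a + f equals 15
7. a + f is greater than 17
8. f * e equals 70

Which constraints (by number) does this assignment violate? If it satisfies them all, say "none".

Constraints 4, 5, 7 are violated.

1. 14 / 7 = 2, so 7 divides 14 — OK.
2. a * f = 1 * 14 = 14 — OK.
3. f + e = 19; 19 mod 4 = 3 — OK.
4. gcd(14, 1) = 1, not 6 — violated.
5. f = 14, c = 8; 14 ≥ 8 (want <) — violated.
6. a + f = 1 + 14 = 15 — OK.
7. a + f = 1 + 14 = 15; 15 ≤ 17, bound 17 not met — violated.
8. f * e = 14 * 5 = 70 — OK.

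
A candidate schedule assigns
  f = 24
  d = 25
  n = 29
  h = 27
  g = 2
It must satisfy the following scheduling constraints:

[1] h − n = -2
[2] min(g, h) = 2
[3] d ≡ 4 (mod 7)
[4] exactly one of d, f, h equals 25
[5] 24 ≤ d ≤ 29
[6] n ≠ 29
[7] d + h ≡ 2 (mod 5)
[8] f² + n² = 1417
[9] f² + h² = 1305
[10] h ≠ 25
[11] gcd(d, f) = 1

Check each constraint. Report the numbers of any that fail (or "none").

[1] h − n = 27 − 29 = -2 — holds.
[2] min(2, 27) = 2 — holds.
[3] 25 mod 7 = 4 — holds.
[4] d=25, f=24, h=27; 1 of them equals 25 — holds.
[5] d = 25 lies in [24, 29] — holds.
[6] n = 29, but 29 is required to differ — fails.
[7] d + h = 52; 52 mod 5 = 2 — holds.
[8] f² + n² = 24² + 29² = 576 + 841 = 1417 — holds.
[9] f² + h² = 24² + 27² = 576 + 729 = 1305 — holds.
[10] h = 27, and 27 ≠ 25 — holds.
[11] gcd(25, 24) = 1 — holds.

No — constraint 6 is not satisfied.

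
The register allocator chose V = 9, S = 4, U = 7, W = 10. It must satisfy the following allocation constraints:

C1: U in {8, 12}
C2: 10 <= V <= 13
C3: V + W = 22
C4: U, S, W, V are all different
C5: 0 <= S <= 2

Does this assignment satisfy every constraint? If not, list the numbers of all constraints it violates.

C1: U = 7 is not in {8, 12} — does not hold.
C2: V = 9 is outside [10, 13] — does not hold.
C3: V + W = 9 + 10 = 19, not 22 — does not hold.
C4: values 7, 4, 10, 9 are pairwise distinct — holds.
C5: S = 4 is outside [0, 2] — does not hold.

Violated: 1, 2, 3, 5.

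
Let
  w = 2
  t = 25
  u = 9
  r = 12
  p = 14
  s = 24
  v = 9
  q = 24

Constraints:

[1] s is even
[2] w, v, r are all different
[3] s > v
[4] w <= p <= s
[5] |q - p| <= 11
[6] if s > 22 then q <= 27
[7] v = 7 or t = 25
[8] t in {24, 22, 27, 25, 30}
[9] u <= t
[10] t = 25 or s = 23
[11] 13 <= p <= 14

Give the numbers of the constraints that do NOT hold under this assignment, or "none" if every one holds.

[1] s = 24 is even  true
[2] values 2, 9, 12 are pairwise distinct  true
[3] s = 24, v = 9; 24 > 9  true
[4] values 2 <= 14 <= 24  true
[5] |24 - 14| = 10; 10 ≤ 11  true
[6] s = 24 > 22, so we need q ≤ 27; q = 24 ≤ 27  true
[7] v = 9 ≠ 7, but t = 25 = 25 (second disjunct)  true
[8] t = 25 is in {24, 22, 27, 25, 30}  true
[9] u = 9, t = 25; 9 ≤ 25  true
[10] t = 25 = 25 (first disjunct)  true
[11] p = 14 lies in [13, 14]  true

All constraints are satisfied.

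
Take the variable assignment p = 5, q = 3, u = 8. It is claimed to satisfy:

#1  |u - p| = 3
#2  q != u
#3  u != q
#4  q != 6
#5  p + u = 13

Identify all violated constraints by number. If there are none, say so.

#1 |8 - 5| = 3 — OK.
#2 q = 3, u = 8; distinct — OK.
#3 u = 8, q = 3; distinct — OK.
#4 q = 3, and 3 ≠ 6 — OK.
#5 p + u = 5 + 8 = 13 — OK.

Yes — all constraints hold.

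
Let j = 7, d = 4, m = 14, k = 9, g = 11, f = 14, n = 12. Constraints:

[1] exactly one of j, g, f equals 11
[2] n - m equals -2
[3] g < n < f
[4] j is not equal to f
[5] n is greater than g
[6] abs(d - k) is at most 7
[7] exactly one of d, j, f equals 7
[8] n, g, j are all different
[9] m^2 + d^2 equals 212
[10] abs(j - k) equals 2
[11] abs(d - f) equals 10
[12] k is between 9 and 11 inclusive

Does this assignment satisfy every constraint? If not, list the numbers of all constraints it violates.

[1] j=7, g=11, f=14; 1 of them equals 11 — holds.
[2] n - m = 12 - 14 = -2 — holds.
[3] values 11 < 12 < 14 — holds.
[4] j = 7, f = 14; distinct — holds.
[5] n = 12, g = 11; 12 > 11 — holds.
[6] abs(4 - 9) = 5; 5 ≤ 7 — holds.
[7] d=4, j=7, f=14; 1 of them equals 7 — holds.
[8] values 12, 11, 7 are pairwise distinct — holds.
[9] m^2 + d^2 = 14^2 + 4^2 = 196 + 16 = 212 — holds.
[10] abs(7 - 9) = 2 — holds.
[11] abs(4 - 14) = 10 — holds.
[12] k = 9 lies in [9, 11] — holds.

No violations.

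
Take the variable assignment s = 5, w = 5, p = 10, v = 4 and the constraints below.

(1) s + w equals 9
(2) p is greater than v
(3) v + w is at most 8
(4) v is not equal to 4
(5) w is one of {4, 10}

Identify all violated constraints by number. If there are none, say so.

(1) s + w = 5 + 5 = 10, not 9  fails
(2) p = 10, v = 4; 10 > 4  holds
(3) v + w = 4 + 5 = 9; 9 > 8, bound 8 not met  fails
(4) v = 4, but 4 is required to differ  fails
(5) w = 5 is not in {4, 10}  fails

Constraints 1, 3, 4, 5 are violated.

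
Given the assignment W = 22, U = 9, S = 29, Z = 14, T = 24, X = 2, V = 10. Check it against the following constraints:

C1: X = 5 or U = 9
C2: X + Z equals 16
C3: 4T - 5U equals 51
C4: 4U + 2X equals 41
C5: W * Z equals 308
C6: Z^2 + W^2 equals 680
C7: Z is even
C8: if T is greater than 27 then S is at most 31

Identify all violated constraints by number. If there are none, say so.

C1: X = 2 ≠ 5, but U = 9 = 9 (second disjunct)  ✓
C2: X + Z = 2 + 14 = 16  ✓
C3: 4T - 5U = 4(24) - 5(9) = 51  ✓
C4: 4U + 2X = 4(9) + 2(2) = 40, not 41  ✗
C5: W * Z = 22 * 14 = 308  ✓
C6: Z^2 + W^2 = 14^2 + 22^2 = 196 + 484 = 680  ✓
C7: Z = 14 is even  ✓
C8: T = 24, not > 27; antecedent false, conditional vacuously true  ✓

No — constraint 4 is not satisfied.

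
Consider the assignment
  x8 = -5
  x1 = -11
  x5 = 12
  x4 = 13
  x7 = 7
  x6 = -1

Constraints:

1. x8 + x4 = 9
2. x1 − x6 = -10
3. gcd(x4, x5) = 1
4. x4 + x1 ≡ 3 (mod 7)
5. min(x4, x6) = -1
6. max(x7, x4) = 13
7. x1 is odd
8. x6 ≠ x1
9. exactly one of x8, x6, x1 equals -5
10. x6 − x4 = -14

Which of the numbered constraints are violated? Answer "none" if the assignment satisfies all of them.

The assignment fails constraints 1, 4.

1. x8 + x4 = -5 + 13 = 8, not 9 — does not hold.
2. x1 − x6 = -11 − (-1) = -10 — holds.
3. gcd(13, 12) = 1 — holds.
4. x4 + x1 = 2; 2 mod 7 = 2, not 3 — does not hold.
5. min(13, -1) = -1 — holds.
6. max(7, 13) = 13 — holds.
7. x1 = -11 is odd — holds.
8. x6 = -1, x1 = -11; distinct — holds.
9. x8=-5, x6=-1, x1=-11; 1 of them equals -5 — holds.
10. x6 − x4 = -1 − 13 = -14 — holds.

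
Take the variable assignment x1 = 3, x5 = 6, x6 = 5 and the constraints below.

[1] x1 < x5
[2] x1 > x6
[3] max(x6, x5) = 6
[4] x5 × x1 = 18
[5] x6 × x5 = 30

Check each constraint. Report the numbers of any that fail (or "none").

Violated: 2.

[1] x1 = 3, x5 = 6; 3 < 6  holds
[2] x1 = 3, x6 = 5; 3 ≤ 5 (want >)  fails
[3] max(5, 6) = 6  holds
[4] x5 × x1 = 6 × 3 = 18  holds
[5] x6 × x5 = 5 × 6 = 30  holds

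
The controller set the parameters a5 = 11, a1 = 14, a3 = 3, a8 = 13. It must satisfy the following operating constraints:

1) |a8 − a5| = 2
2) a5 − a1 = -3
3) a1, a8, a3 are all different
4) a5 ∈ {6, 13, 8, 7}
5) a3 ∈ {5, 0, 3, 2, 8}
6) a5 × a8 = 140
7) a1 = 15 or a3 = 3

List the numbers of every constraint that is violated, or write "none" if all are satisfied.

Constraints 4, 6 are violated.

1) |13 − 11| = 2 — holds.
2) a5 − a1 = 11 − 14 = -3 — holds.
3) values 14, 13, 3 are pairwise distinct — holds.
4) a5 = 11 is not in {6, 13, 8, 7} — fails.
5) a3 = 3 is in {5, 0, 3, 2, 8} — holds.
6) a5 × a8 = 11 × 13 = 143, not 140 — fails.
7) a1 = 14 ≠ 15, but a3 = 3 = 3 (second disjunct) — holds.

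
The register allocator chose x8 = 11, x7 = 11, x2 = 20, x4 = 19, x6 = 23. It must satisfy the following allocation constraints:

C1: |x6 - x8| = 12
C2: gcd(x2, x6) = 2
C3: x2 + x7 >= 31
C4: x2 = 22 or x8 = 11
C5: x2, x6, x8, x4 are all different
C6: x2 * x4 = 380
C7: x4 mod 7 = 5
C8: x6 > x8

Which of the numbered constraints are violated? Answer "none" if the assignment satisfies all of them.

C1: |23 - 11| = 12 — satisfied.
C2: gcd(20, 23) = 1, not 2 — violated.
C3: x2 + x7 = 20 + 11 = 31; 31 ≥ 31 — satisfied.
C4: x2 = 20 ≠ 22, but x8 = 11 = 11 (second disjunct) — satisfied.
C5: values 20, 23, 11, 19 are pairwise distinct — satisfied.
C6: x2 * x4 = 20 * 19 = 380 — satisfied.
C7: 19 mod 7 = 5 — satisfied.
C8: x6 = 23, x8 = 11; 23 > 11 — satisfied.

Constraint 2 is violated.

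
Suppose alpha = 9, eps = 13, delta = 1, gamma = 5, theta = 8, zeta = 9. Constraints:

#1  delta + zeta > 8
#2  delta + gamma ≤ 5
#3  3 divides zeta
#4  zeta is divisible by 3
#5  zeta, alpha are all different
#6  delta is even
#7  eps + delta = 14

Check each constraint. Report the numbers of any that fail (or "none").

Violated: 2, 5, and 6.

#1 delta + zeta = 1 + 9 = 10; 10 > 8  holds
#2 delta + gamma = 1 + 5 = 6; 6 > 5, bound 5 not met  fails
#3 9 / 3 = 3, so 3 divides 9  holds
#4 9 / 3 = 3, so 3 divides 9  holds
#5 zeta = alpha = 9, not all different  fails
#6 delta = 1 is odd  fails
#7 eps + delta = 13 + 1 = 14  holds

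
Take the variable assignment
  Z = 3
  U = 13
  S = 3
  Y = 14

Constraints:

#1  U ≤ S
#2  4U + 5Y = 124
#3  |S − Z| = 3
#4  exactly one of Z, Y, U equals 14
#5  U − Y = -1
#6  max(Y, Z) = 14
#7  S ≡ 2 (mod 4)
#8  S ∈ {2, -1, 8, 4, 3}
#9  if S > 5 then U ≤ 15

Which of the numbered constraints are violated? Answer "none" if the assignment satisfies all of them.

No — constraints 1, 2, 3, and 7 are not satisfied.

#1 U = 13, S = 3; 13 > 3 (want ≤)  ✘
#2 4U + 5Y = 4(13) + 5(14) = 122, not 124  ✘
#3 |3 − 3| = 0, not 3  ✘
#4 Z=3, Y=14, U=13; 1 of them equals 14  ✔
#5 U − Y = 13 − 14 = -1  ✔
#6 max(14, 3) = 14  ✔
#7 3 mod 4 = 3, not 2  ✘
#8 S = 3 is in {2, -1, 8, 4, 3}  ✔
#9 S = 3, not > 5; antecedent false, conditional vacuously true  ✔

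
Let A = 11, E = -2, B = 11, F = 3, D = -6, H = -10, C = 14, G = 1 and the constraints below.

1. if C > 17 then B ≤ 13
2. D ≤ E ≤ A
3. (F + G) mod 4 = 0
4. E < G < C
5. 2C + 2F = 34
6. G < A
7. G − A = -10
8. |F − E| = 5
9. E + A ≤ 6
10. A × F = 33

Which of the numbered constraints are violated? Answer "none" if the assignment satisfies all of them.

1. C = 14, not > 17; antecedent false, conditional vacuously true  yes
2. values -6 ≤ -2 ≤ 11  yes
3. F + G = 4; 4 mod 4 = 0  yes
4. values -2 < 1 < 14  yes
5. 2C + 2F = 2(14) + 2(3) = 34  yes
6. G = 1, A = 11; 1 < 11  yes
7. G − A = 1 − 11 = -10  yes
8. |3 − (-2)| = 5  yes
9. E + A = -2 + 11 = 9; 9 > 6, bound 6 not met  no
10. A × F = 11 × 3 = 33  yes

The assignment fails constraint 9.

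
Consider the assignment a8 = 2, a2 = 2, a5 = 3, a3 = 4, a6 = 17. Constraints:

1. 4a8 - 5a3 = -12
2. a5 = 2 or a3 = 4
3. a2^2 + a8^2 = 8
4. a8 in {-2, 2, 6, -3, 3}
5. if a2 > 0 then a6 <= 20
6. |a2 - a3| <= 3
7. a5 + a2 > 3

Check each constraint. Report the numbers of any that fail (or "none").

1. 4a8 - 5a3 = 4(2) - 5(4) = -12  ✔
2. a5 = 3 ≠ 2, but a3 = 4 = 4 (second disjunct)  ✔
3. a2^2 + a8^2 = 2^2 + 2^2 = 4 + 4 = 8  ✔
4. a8 = 2 is in {-2, 2, 6, -3, 3}  ✔
5. a2 = 2 > 0, so we need a6 ≤ 20; a6 = 17 ≤ 20  ✔
6. |2 - 4| = 2; 2 ≤ 3  ✔
7. a5 + a2 = 3 + 2 = 5; 5 > 3  ✔

None — every constraint holds.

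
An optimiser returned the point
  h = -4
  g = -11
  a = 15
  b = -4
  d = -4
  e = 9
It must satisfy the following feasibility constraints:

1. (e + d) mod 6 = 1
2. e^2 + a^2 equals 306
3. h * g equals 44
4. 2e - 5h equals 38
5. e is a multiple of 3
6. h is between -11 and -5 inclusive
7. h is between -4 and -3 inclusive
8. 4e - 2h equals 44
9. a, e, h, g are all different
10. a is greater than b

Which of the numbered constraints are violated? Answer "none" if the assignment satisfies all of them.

No — constraints 1 and 6 are not satisfied.

1. e + d = 5; 5 mod 6 = 5, not 1  FAIL
2. e^2 + a^2 = 9^2 + 15^2 = 81 + 225 = 306  OK
3. h * g = -4 * (-11) = 44  OK
4. 2e - 5h = 2(9) - 5(-4) = 38  OK
5. 9 / 3 = 3, so 3 divides 9  OK
6. h = -4 is outside [-11, -5]  FAIL
7. h = -4 lies in [-4, -3]  OK
8. 4e - 2h = 4(9) - 2(-4) = 44  OK
9. values 15, 9, -4, -11 are pairwise distinct  OK
10. a = 15, b = -4; 15 > -4  OK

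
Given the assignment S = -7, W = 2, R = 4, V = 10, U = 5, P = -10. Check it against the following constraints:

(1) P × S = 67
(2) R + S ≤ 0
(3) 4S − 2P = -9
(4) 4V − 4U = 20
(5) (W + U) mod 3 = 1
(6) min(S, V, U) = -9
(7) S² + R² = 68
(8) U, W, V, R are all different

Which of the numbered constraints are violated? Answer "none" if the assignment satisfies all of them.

No — constraints 1, 3, 6, and 7 are not satisfied.

(1) P × S = -10 × (-7) = 70, not 67 — does not hold.
(2) R + S = 4 + (-7) = -3; -3 ≤ 0 — holds.
(3) 4S − 2P = 4(-7) − 2(-10) = -8, not -9 — does not hold.
(4) 4V − 4U = 4(10) − 4(5) = 20 — holds.
(5) W + U = 7; 7 mod 3 = 1 — holds.
(6) min(-7, 10, 5) = -7, not -9 — does not hold.
(7) S² + R² = (-7)² + 4² = 49 + 16 = 65, not 68 — does not hold.
(8) values 5, 2, 10, 4 are pairwise distinct — holds.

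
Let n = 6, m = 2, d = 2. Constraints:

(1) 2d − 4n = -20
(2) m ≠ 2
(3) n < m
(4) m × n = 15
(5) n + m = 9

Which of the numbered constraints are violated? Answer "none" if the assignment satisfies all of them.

(1) 2d − 4n = 2(2) − 4(6) = -20  OK
(2) m = 2, but 2 is required to differ  FAIL
(3) n = 6, m = 2; 6 ≥ 2 (want <)  FAIL
(4) m × n = 2 × 6 = 12, not 15  FAIL
(5) n + m = 6 + 2 = 8, not 9  FAIL

Constraints 2, 3, 4, and 5 are violated.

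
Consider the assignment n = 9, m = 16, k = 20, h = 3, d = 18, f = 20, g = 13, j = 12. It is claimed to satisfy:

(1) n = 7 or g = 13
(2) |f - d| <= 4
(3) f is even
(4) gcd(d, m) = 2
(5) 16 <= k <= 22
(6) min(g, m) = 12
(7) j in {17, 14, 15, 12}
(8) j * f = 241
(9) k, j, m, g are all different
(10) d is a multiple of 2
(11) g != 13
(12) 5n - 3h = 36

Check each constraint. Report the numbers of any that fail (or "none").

(1) n = 9 ≠ 7, but g = 13 = 13 (second disjunct)  holds
(2) |20 - 18| = 2; 2 ≤ 4  holds
(3) f = 20 is even  holds
(4) gcd(18, 16) = 2  holds
(5) k = 20 lies in [16, 22]  holds
(6) min(13, 16) = 13, not 12  fails
(7) j = 12 is in {17, 14, 15, 12}  holds
(8) j * f = 12 * 20 = 240, not 241  fails
(9) values 20, 12, 16, 13 are pairwise distinct  holds
(10) 18 / 2 = 9, so 2 divides 18  holds
(11) g = 13, but 13 is required to differ  fails
(12) 5n - 3h = 5(9) - 3(3) = 36  holds

Constraints 6, 8, and 11 are violated.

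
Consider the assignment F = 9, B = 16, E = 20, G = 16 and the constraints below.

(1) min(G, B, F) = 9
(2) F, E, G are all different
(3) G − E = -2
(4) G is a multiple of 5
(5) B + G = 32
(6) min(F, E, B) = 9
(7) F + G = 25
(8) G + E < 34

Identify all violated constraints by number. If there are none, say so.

No — constraints 3, 4, and 8 are not satisfied.

(1) min(16, 16, 9) = 9 — holds.
(2) values 9, 20, 16 are pairwise distinct — holds.
(3) G − E = 16 − 20 = -4, not -2 — fails.
(4) 16 = 5×3 + 1, so 5 does not divide 16 — fails.
(5) B + G = 16 + 16 = 32 — holds.
(6) min(9, 20, 16) = 9 — holds.
(7) F + G = 9 + 16 = 25 — holds.
(8) G + E = 16 + 20 = 36; 36 ≥ 34, bound 34 not met — fails.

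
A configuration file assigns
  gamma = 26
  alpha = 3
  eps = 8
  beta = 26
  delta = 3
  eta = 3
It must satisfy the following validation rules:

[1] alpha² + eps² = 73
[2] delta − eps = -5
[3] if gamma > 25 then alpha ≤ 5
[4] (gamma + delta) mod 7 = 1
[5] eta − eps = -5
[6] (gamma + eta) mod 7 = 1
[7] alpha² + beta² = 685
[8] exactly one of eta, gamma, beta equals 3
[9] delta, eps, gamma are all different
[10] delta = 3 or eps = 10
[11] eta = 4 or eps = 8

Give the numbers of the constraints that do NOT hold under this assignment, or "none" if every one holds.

[1] alpha² + eps² = 3² + 8² = 9 + 64 = 73  yes
[2] delta − eps = 3 − 8 = -5  yes
[3] gamma = 26 > 25, so we need alpha ≤ 5; alpha = 3 ≤ 5  yes
[4] gamma + delta = 29; 29 mod 7 = 1  yes
[5] eta − eps = 3 − 8 = -5  yes
[6] gamma + eta = 29; 29 mod 7 = 1  yes
[7] alpha² + beta² = 3² + 26² = 9 + 676 = 685  yes
[8] eta=3, gamma=26, beta=26; 1 of them equals 3  yes
[9] values 3, 8, 26 are pairwise distinct  yes
[10] delta = 3 = 3 (first disjunct)  yes
[11] eta = 3 ≠ 4, but eps = 8 = 8 (second disjunct)  yes

No violations.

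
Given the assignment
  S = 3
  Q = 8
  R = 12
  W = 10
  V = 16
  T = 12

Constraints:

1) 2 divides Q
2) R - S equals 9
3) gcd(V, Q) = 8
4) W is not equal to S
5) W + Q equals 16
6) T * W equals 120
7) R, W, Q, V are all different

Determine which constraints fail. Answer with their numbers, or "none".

The assignment fails constraint 5.

1) 8 / 2 = 4, so 2 divides 8 — holds.
2) R - S = 12 - 3 = 9 — holds.
3) gcd(16, 8) = 8 — holds.
4) W = 10, S = 3; distinct — holds.
5) W + Q = 10 + 8 = 18, not 16 — does not hold.
6) T * W = 12 * 10 = 120 — holds.
7) values 12, 10, 8, 16 are pairwise distinct — holds.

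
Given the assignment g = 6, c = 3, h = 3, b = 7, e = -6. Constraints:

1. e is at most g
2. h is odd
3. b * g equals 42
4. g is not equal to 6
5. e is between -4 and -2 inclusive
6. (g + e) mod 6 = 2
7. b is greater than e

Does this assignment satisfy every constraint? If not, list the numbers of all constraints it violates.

1. e = -6, g = 6; -6 ≤ 6 — OK.
2. h = 3 is odd — OK.
3. b * g = 7 * 6 = 42 — OK.
4. g = 6, but 6 is required to differ — violated.
5. e = -6 is outside [-4, -2] — violated.
6. g + e = 0; 0 mod 6 = 0, not 2 — violated.
7. b = 7, e = -6; 7 > -6 — OK.

The assignment fails constraints 4, 5, 6.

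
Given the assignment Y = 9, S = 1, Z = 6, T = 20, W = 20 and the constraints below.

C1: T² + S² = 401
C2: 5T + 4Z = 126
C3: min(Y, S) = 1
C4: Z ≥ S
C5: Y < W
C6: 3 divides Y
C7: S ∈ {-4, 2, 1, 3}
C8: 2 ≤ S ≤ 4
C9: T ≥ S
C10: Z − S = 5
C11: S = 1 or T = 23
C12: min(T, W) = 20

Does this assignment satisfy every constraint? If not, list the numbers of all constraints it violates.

C1: T² + S² = 20² + 1² = 400 + 1 = 401  OK
C2: 5T + 4Z = 5(20) + 4(6) = 124, not 126  FAIL
C3: min(9, 1) = 1  OK
C4: Z = 6, S = 1; 6 ≥ 1  OK
C5: Y = 9, W = 20; 9 < 20  OK
C6: 9 / 3 = 3, so 3 divides 9  OK
C7: S = 1 is in {-4, 2, 1, 3}  OK
C8: S = 1 is outside [2, 4]  FAIL
C9: T = 20, S = 1; 20 ≥ 1  OK
C10: Z − S = 6 − 1 = 5  OK
C11: S = 1 = 1 (first disjunct)  OK
C12: min(20, 20) = 20  OK

Constraints 2 and 8 do not hold.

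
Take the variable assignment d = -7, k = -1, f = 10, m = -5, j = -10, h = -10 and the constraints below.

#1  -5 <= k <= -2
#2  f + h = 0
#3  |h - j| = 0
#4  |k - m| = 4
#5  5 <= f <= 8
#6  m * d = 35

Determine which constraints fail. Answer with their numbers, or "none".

Constraints 1 and 5 are violated.

#1 k = -1 is outside [-5, -2]  false
#2 f + h = 10 + (-10) = 0  true
#3 |-10 - (-10)| = 0  true
#4 |-1 - (-5)| = 4  true
#5 f = 10 is outside [5, 8]  false
#6 m * d = -5 * (-7) = 35  true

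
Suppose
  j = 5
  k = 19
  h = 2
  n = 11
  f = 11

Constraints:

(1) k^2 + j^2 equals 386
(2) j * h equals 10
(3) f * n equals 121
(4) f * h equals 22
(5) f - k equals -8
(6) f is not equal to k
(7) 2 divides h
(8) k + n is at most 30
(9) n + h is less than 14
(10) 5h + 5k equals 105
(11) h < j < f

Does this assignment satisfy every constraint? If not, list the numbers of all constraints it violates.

(1) k^2 + j^2 = 19^2 + 5^2 = 361 + 25 = 386  OK
(2) j * h = 5 * 2 = 10  OK
(3) f * n = 11 * 11 = 121  OK
(4) f * h = 11 * 2 = 22  OK
(5) f - k = 11 - 19 = -8  OK
(6) f = 11, k = 19; distinct  OK
(7) 2 / 2 = 1, so 2 divides 2  OK
(8) k + n = 19 + 11 = 30; 30 ≤ 30  OK
(9) n + h = 11 + 2 = 13; 13 < 14  OK
(10) 5h + 5k = 5(2) + 5(19) = 105  OK
(11) values 2 < 5 < 11  OK

Yes — all constraints hold.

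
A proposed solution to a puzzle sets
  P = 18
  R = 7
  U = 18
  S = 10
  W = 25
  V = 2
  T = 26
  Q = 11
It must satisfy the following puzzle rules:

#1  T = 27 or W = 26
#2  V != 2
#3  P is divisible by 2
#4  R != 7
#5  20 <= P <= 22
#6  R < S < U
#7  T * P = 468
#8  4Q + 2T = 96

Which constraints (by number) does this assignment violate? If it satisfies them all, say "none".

Violated: 1, 2, 4, and 5.

#1 T = 26 ≠ 27 and W = 25 ≠ 26; both disjuncts false — does not hold.
#2 V = 2, but 2 is required to differ — does not hold.
#3 18 / 2 = 9, so 2 divides 18 — holds.
#4 R = 7, but 7 is required to differ — does not hold.
#5 P = 18 is outside [20, 22] — does not hold.
#6 values 7 < 10 < 18 — holds.
#7 T * P = 26 * 18 = 468 — holds.
#8 4Q + 2T = 4(11) + 2(26) = 96 — holds.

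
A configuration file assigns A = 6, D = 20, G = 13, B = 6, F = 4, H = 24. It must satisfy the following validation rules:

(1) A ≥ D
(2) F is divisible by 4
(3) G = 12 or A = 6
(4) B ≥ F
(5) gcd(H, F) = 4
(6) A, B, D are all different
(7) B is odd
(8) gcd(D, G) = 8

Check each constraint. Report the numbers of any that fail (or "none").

Constraints 1, 6, 7, 8 do not hold.

(1) A = 6, D = 20; 6 < 20 (want ≥)  false
(2) 4 / 4 = 1, so 4 divides 4  true
(3) G = 13 ≠ 12, but A = 6 = 6 (second disjunct)  true
(4) B = 6, F = 4; 6 ≥ 4  true
(5) gcd(24, 4) = 4  true
(6) A = B = 6, not all different  false
(7) B = 6 is even  false
(8) gcd(20, 13) = 1, not 8  false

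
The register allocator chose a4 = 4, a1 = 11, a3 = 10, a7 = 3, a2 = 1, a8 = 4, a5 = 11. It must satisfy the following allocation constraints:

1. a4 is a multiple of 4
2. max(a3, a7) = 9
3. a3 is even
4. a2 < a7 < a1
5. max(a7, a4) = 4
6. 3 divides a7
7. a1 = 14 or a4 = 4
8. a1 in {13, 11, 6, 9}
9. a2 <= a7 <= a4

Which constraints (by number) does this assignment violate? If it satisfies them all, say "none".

1. 4 / 4 = 1, so 4 divides 4  OK
2. max(10, 3) = 10, not 9  FAIL
3. a3 = 10 is even  OK
4. values 1 < 3 < 11  OK
5. max(3, 4) = 4  OK
6. 3 / 3 = 1, so 3 divides 3  OK
7. a1 = 11 ≠ 14, but a4 = 4 = 4 (second disjunct)  OK
8. a1 = 11 is in {13, 11, 6, 9}  OK
9. values 1 <= 3 <= 4  OK

Constraint 2 is violated.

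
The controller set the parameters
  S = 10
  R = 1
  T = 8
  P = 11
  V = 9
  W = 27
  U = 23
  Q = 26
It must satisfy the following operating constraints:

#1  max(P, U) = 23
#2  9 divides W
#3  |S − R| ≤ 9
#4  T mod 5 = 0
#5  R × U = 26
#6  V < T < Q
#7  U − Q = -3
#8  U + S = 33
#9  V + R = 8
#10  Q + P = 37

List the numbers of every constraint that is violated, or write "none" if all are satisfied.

#1 max(11, 23) = 23 — OK.
#2 27 / 9 = 3, so 9 divides 27 — OK.
#3 |10 − 1| = 9; 9 ≤ 9 — OK.
#4 8 mod 5 = 3, not 0 — violated.
#5 R × U = 1 × 23 = 23, not 26 — violated.
#6 values 9, 8, 26; V = 9 is not < T = 8 — violated.
#7 U − Q = 23 − 26 = -3 — OK.
#8 U + S = 23 + 10 = 33 — OK.
#9 V + R = 9 + 1 = 10, not 8 — violated.
#10 Q + P = 26 + 11 = 37 — OK.

Constraints 4, 5, 6, and 9 do not hold.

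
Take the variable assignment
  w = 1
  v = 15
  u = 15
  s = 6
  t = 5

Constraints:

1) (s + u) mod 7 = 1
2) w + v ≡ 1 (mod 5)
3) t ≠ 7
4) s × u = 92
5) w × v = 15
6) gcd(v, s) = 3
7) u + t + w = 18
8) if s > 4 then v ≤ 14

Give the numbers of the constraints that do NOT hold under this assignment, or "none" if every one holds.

1) s + u = 21; 21 mod 7 = 0, not 1  FAIL
2) w + v = 16; 16 mod 5 = 1  OK
3) t = 5, and 5 ≠ 7  OK
4) s × u = 6 × 15 = 90, not 92  FAIL
5) w × v = 1 × 15 = 15  OK
6) gcd(15, 6) = 3  OK
7) u + t + w = 15 + 5 + 1 = 21, not 18  FAIL
8) s = 6 > 4, so we need v ≤ 14; but v = 15 > 14  FAIL

Constraints 1, 4, 7, and 8 do not hold.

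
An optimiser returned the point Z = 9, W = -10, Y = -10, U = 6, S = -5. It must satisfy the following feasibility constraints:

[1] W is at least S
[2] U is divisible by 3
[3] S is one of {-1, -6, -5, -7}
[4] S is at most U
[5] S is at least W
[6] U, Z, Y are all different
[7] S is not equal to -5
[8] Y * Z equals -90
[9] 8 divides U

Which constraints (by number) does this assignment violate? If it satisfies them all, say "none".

[1] W = -10, S = -5; -10 < -5 (want ≥)  ✘
[2] 6 / 3 = 2, so 3 divides 6  ✔
[3] S = -5 is in {-1, -6, -5, -7}  ✔
[4] S = -5, U = 6; -5 ≤ 6  ✔
[5] S = -5, W = -10; -5 ≥ -10  ✔
[6] values 6, 9, -10 are pairwise distinct  ✔
[7] S = -5, but -5 is required to differ  ✘
[8] Y * Z = -10 * 9 = -90  ✔
[9] 6 = 8*0 + 6, so 8 does not divide 6  ✘

No — constraints 1, 7, and 9 are not satisfied.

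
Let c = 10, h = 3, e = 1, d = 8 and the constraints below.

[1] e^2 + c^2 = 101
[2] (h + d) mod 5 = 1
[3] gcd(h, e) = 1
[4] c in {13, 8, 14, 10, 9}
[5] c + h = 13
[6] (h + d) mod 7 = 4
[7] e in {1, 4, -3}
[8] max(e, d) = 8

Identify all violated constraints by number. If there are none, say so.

The assignment satisfies every constraint.

[1] e^2 + c^2 = 1^2 + 10^2 = 1 + 100 = 101  ✔
[2] h + d = 11; 11 mod 5 = 1  ✔
[3] gcd(3, 1) = 1  ✔
[4] c = 10 is in {13, 8, 14, 10, 9}  ✔
[5] c + h = 10 + 3 = 13  ✔
[6] h + d = 11; 11 mod 7 = 4  ✔
[7] e = 1 is in {1, 4, -3}  ✔
[8] max(1, 8) = 8  ✔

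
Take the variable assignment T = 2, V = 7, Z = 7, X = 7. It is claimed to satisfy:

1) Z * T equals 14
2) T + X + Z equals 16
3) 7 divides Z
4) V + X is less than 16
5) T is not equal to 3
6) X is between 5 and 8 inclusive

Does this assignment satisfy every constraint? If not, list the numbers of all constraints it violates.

1) Z * T = 7 * 2 = 14 — holds.
2) T + X + Z = 2 + 7 + 7 = 16 — holds.
3) 7 / 7 = 1, so 7 divides 7 — holds.
4) V + X = 7 + 7 = 14; 14 < 16 — holds.
5) T = 2, and 2 ≠ 3 — holds.
6) X = 7 lies in [5, 8] — holds.

None — every constraint holds.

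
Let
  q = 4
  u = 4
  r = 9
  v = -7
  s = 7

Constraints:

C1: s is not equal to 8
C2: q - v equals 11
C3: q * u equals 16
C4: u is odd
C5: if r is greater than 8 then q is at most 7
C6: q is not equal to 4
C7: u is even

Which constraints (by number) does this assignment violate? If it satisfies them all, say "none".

C1: s = 7, and 7 ≠ 8  yes
C2: q - v = 4 - (-7) = 11  yes
C3: q * u = 4 * 4 = 16  yes
C4: u = 4 is even  no
C5: r = 9 > 8, so we need q ≤ 7; q = 4 ≤ 7  yes
C6: q = 4, but 4 is required to differ  no
C7: u = 4 is even  yes

The assignment fails constraints 4 and 6.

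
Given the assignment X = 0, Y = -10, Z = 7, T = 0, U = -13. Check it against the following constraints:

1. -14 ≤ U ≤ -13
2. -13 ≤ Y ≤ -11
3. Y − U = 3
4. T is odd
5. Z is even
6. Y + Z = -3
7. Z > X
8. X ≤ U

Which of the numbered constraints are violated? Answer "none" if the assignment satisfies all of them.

1. U = -13 lies in [-14, -13] — satisfied.
2. Y = -10 is outside [-13, -11] — violated.
3. Y − U = -10 − (-13) = 3 — satisfied.
4. T = 0 is even — violated.
5. Z = 7 is odd — violated.
6. Y + Z = -10 + 7 = -3 — satisfied.
7. Z = 7, X = 0; 7 > 0 — satisfied.
8. X = 0, U = -13; 0 > -13 (want ≤) — violated.

Constraints 2, 4, 5, and 8 are violated.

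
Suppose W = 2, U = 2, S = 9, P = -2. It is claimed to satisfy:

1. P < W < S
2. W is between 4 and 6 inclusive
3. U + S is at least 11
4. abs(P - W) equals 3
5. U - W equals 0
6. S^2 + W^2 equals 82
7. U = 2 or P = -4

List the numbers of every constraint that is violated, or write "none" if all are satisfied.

1. values -2 < 2 < 9 — OK.
2. W = 2 is outside [4, 6] — violated.
3. U + S = 2 + 9 = 11; 11 ≥ 11 — OK.
4. abs(-2 - 2) = 4, not 3 — violated.
5. U - W = 2 - 2 = 0 — OK.
6. S^2 + W^2 = 9^2 + 2^2 = 81 + 4 = 85, not 82 — violated.
7. U = 2 = 2 (first disjunct) — OK.

Violated: 2, 4, 6.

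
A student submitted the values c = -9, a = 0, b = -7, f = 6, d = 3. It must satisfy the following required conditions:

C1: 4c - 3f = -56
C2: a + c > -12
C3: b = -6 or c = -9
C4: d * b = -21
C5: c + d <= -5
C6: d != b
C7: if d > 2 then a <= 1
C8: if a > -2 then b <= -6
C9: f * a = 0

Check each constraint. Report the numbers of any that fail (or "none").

C1: 4c - 3f = 4(-9) - 3(6) = -54, not -56  FAIL
C2: a + c = 0 + (-9) = -9; -9 > -12  OK
C3: b = -7 ≠ -6, but c = -9 = -9 (second disjunct)  OK
C4: d * b = 3 * (-7) = -21  OK
C5: c + d = -9 + 3 = -6; -6 ≤ -5  OK
C6: d = 3, b = -7; distinct  OK
C7: d = 3 > 2, so we need a ≤ 1; a = 0 ≤ 1  OK
C8: a = 0 > -2, so we need b ≤ -6; b = -7 ≤ -6  OK
C9: f * a = 6 * 0 = 0  OK

The assignment fails constraint 1.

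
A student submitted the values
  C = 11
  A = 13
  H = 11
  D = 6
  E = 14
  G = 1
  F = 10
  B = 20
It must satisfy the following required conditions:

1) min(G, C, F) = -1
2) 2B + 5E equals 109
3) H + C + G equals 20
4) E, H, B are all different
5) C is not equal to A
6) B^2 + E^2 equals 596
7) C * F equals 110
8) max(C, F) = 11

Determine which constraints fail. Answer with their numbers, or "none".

1) min(1, 11, 10) = 1, not -1 — fails.
2) 2B + 5E = 2(20) + 5(14) = 110, not 109 — fails.
3) H + C + G = 11 + 11 + 1 = 23, not 20 — fails.
4) values 14, 11, 20 are pairwise distinct — holds.
5) C = 11, A = 13; distinct — holds.
6) B^2 + E^2 = 20^2 + 14^2 = 400 + 196 = 596 — holds.
7) C * F = 11 * 10 = 110 — holds.
8) max(11, 10) = 11 — holds.

No — constraints 1, 2, and 3 are not satisfied.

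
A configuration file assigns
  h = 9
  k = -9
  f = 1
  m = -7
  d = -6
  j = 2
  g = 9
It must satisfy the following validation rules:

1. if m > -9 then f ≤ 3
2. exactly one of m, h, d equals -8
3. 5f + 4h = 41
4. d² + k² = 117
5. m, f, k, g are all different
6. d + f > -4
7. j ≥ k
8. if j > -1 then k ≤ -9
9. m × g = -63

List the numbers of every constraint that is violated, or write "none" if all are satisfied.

No — constraints 2, 6 are not satisfied.

1. m = -7 > -9, so we need f ≤ 3; f = 1 ≤ 3 — OK.
2. m=-7, h=9, d=-6; 0 of them equal -8, not exactly one — violated.
3. 5f + 4h = 5(1) + 4(9) = 41 — OK.
4. d² + k² = (-6)² + (-9)² = 36 + 81 = 117 — OK.
5. values -7, 1, -9, 9 are pairwise distinct — OK.
6. d + f = -6 + 1 = -5; -5 ≤ -4, bound -4 not met — violated.
7. j = 2, k = -9; 2 ≥ -9 — OK.
8. j = 2 > -1, so we need k ≤ -9; k = -9 ≤ -9 — OK.
9. m × g = -7 × 9 = -63 — OK.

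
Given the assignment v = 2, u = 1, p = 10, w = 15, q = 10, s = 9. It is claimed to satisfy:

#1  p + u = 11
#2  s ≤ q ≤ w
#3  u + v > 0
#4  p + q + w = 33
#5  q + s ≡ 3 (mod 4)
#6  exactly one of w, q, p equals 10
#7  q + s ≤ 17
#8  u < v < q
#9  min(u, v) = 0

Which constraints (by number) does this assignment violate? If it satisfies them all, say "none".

Constraints 4, 6, 7, and 9 do not hold.

#1 p + u = 10 + 1 = 11 — holds.
#2 values 9 ≤ 10 ≤ 15 — holds.
#3 u + v = 1 + 2 = 3; 3 > 0 — holds.
#4 p + q + w = 10 + 10 + 15 = 35, not 33 — does not hold.
#5 q + s = 19; 19 mod 4 = 3 — holds.
#6 w=15, q=10, p=10; 2 of them equal 10, not exactly one — does not hold.
#7 q + s = 10 + 9 = 19; 19 > 17, bound 17 not met — does not hold.
#8 values 1 < 2 < 10 — holds.
#9 min(1, 2) = 1, not 0 — does not hold.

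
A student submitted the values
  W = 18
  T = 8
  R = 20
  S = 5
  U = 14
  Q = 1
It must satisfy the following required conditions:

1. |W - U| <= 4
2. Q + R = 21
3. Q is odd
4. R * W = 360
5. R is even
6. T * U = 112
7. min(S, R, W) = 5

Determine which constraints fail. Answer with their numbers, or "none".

Yes — all constraints hold.

1. |18 - 14| = 4; 4 ≤ 4  true
2. Q + R = 1 + 20 = 21  true
3. Q = 1 is odd  true
4. R * W = 20 * 18 = 360  true
5. R = 20 is even  true
6. T * U = 8 * 14 = 112  true
7. min(5, 20, 18) = 5  true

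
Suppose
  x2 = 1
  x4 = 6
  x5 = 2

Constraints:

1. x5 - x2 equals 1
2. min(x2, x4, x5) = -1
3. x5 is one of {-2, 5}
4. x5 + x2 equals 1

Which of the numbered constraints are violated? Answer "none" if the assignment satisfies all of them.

1. x5 - x2 = 2 - 1 = 1  yes
2. min(1, 6, 2) = 1, not -1  no
3. x5 = 2 is not in {-2, 5}  no
4. x5 + x2 = 2 + 1 = 3, not 1  no

Constraints 2, 3, 4 do not hold.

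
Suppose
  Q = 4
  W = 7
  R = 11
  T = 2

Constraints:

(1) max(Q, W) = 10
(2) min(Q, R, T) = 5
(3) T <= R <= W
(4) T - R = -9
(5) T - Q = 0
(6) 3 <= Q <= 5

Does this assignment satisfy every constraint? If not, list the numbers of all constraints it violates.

(1) max(4, 7) = 7, not 10  false
(2) min(4, 11, 2) = 2, not 5  false
(3) values 2, 11, 7; R = 11 is not <= W = 7  false
(4) T - R = 2 - 11 = -9  true
(5) T - Q = 2 - 4 = -2, not 0  false
(6) Q = 4 lies in [3, 5]  true

The assignment fails constraints 1, 2, 3, and 5.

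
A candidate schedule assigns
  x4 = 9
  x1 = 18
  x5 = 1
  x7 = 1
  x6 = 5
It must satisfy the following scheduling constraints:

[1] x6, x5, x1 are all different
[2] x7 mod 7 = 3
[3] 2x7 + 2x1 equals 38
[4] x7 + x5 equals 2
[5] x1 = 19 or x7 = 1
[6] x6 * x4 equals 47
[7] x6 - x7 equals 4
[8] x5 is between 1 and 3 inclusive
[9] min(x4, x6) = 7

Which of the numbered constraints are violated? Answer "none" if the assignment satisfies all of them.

[1] values 5, 1, 18 are pairwise distinct  yes
[2] 1 mod 7 = 1, not 3  no
[3] 2x7 + 2x1 = 2(1) + 2(18) = 38  yes
[4] x7 + x5 = 1 + 1 = 2  yes
[5] x1 = 18 ≠ 19, but x7 = 1 = 1 (second disjunct)  yes
[6] x6 * x4 = 5 * 9 = 45, not 47  no
[7] x6 - x7 = 5 - 1 = 4  yes
[8] x5 = 1 lies in [1, 3]  yes
[9] min(9, 5) = 5, not 7  no

Constraints 2, 6, and 9 do not hold.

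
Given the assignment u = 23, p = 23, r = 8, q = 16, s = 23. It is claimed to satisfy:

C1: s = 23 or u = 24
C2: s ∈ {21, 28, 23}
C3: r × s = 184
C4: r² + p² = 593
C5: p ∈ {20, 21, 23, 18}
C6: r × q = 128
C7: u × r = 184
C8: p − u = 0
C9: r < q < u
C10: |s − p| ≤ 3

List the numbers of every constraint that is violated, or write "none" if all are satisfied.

All constraints are satisfied.

C1: s = 23 = 23 (first disjunct) — holds.
C2: s = 23 is in {21, 28, 23} — holds.
C3: r × s = 8 × 23 = 184 — holds.
C4: r² + p² = 8² + 23² = 64 + 529 = 593 — holds.
C5: p = 23 is in {20, 21, 23, 18} — holds.
C6: r × q = 8 × 16 = 128 — holds.
C7: u × r = 23 × 8 = 184 — holds.
C8: p − u = 23 − 23 = 0 — holds.
C9: values 8 < 16 < 23 — holds.
C10: |23 − 23| = 0; 0 ≤ 3 — holds.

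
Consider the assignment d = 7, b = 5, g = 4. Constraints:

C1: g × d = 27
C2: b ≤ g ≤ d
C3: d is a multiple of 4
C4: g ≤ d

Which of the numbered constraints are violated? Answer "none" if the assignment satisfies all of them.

C1: g × d = 4 × 7 = 28, not 27  ✘
C2: values 5, 4, 7; b = 5 is not ≤ g = 4  ✘
C3: 7 = 4×1 + 3, so 4 does not divide 7  ✘
C4: g = 4, d = 7; 4 ≤ 7  ✔

No — constraints 1, 2, and 3 are not satisfied.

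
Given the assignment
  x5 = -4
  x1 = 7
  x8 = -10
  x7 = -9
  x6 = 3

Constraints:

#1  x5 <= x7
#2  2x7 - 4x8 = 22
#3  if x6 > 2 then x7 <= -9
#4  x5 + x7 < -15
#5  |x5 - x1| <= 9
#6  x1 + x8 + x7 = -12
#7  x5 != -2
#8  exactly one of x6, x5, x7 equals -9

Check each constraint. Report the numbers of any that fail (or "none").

The assignment fails constraints 1, 4, 5.

#1 x5 = -4, x7 = -9; -4 > -9 (want ≤)  ✗
#2 2x7 - 4x8 = 2(-9) - 4(-10) = 22  ✓
#3 x6 = 3 > 2, so we need x7 ≤ -9; x7 = -9 ≤ -9  ✓
#4 x5 + x7 = -4 + (-9) = -13; -13 ≥ -15, bound -15 not met  ✗
#5 |-4 - 7| = 11; 11 > 9, exceeds bound 9  ✗
#6 x1 + x8 + x7 = 7 + (-10) + (-9) = -12  ✓
#7 x5 = -4, and -4 ≠ -2  ✓
#8 x6=3, x5=-4, x7=-9; 1 of them equals -9  ✓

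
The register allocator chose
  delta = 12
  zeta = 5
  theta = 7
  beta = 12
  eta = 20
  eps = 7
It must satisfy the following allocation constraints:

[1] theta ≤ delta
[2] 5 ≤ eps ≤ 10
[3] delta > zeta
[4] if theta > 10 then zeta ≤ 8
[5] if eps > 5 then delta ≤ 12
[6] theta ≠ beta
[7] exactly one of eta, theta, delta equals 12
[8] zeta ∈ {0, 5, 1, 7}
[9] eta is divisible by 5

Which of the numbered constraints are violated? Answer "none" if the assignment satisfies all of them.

None — every constraint holds.

[1] theta = 7, delta = 12; 7 ≤ 12 — satisfied.
[2] eps = 7 lies in [5, 10] — satisfied.
[3] delta = 12, zeta = 5; 12 > 5 — satisfied.
[4] theta = 7, not > 10; antecedent false, conditional vacuously true — satisfied.
[5] eps = 7 > 5, so we need delta ≤ 12; delta = 12 ≤ 12 — satisfied.
[6] theta = 7, beta = 12; distinct — satisfied.
[7] eta=20, theta=7, delta=12; 1 of them equals 12 — satisfied.
[8] zeta = 5 is in {0, 5, 1, 7} — satisfied.
[9] 20 / 5 = 4, so 5 divides 20 — satisfied.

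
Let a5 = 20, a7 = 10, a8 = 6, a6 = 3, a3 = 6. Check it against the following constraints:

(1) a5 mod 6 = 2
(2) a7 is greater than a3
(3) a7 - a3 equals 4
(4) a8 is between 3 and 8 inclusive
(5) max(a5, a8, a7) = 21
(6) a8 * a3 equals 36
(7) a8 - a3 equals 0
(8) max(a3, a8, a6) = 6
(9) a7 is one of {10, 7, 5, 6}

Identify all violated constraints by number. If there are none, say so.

(1) 20 mod 6 = 2  ✓
(2) a7 = 10, a3 = 6; 10 > 6  ✓
(3) a7 - a3 = 10 - 6 = 4  ✓
(4) a8 = 6 lies in [3, 8]  ✓
(5) max(20, 6, 10) = 20, not 21  ✗
(6) a8 * a3 = 6 * 6 = 36  ✓
(7) a8 - a3 = 6 - 6 = 0  ✓
(8) max(6, 6, 3) = 6  ✓
(9) a7 = 10 is in {10, 7, 5, 6}  ✓

No — constraint 5 is not satisfied.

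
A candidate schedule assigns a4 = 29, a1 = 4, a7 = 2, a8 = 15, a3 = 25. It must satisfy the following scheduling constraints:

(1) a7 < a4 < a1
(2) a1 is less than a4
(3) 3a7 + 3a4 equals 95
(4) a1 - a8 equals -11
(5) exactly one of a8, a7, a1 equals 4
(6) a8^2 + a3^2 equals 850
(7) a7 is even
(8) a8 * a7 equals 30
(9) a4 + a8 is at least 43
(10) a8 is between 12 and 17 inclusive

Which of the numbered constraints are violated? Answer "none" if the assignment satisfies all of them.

The assignment fails constraints 1, 3.

(1) values 2, 29, 4; a4 = 29 is not < a1 = 4  ✗
(2) a1 = 4, a4 = 29; 4 < 29  ✓
(3) 3a7 + 3a4 = 3(2) + 3(29) = 93, not 95  ✗
(4) a1 - a8 = 4 - 15 = -11  ✓
(5) a8=15, a7=2, a1=4; 1 of them equals 4  ✓
(6) a8^2 + a3^2 = 15^2 + 25^2 = 225 + 625 = 850  ✓
(7) a7 = 2 is even  ✓
(8) a8 * a7 = 15 * 2 = 30  ✓
(9) a4 + a8 = 29 + 15 = 44; 44 ≥ 43  ✓
(10) a8 = 15 lies in [12, 17]  ✓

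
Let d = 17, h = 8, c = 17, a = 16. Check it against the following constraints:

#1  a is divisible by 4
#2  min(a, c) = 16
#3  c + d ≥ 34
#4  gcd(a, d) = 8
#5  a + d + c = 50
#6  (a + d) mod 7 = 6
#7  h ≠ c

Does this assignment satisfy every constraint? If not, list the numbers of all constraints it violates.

Violated: 4 and 6.

#1 16 / 4 = 4, so 4 divides 16  ✔
#2 min(16, 17) = 16  ✔
#3 c + d = 17 + 17 = 34; 34 ≥ 34  ✔
#4 gcd(16, 17) = 1, not 8  ✘
#5 a + d + c = 16 + 17 + 17 = 50  ✔
#6 a + d = 33; 33 mod 7 = 5, not 6  ✘
#7 h = 8, c = 17; distinct  ✔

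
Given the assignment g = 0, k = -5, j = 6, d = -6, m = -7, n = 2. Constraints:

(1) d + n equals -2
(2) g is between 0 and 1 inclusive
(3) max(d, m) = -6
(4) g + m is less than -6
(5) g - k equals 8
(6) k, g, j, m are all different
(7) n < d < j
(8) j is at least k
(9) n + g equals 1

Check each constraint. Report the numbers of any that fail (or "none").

The assignment fails constraints 1, 5, 7, 9.

(1) d + n = -6 + 2 = -4, not -2 — fails.
(2) g = 0 lies in [0, 1] — holds.
(3) max(-6, -7) = -6 — holds.
(4) g + m = 0 + (-7) = -7; -7 < -6 — holds.
(5) g - k = 0 - (-5) = 5, not 8 — fails.
(6) values -5, 0, 6, -7 are pairwise distinct — holds.
(7) values 2, -6, 6; n = 2 is not < d = -6 — fails.
(8) j = 6, k = -5; 6 ≥ -5 — holds.
(9) n + g = 2 + 0 = 2, not 1 — fails.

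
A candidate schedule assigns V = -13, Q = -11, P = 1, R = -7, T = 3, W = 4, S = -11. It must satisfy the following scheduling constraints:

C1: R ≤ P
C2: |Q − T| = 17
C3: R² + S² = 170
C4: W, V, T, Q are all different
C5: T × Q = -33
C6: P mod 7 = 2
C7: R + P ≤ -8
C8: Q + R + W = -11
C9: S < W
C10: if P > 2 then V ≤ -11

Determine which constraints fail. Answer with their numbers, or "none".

C1: R = -7, P = 1; -7 ≤ 1 — OK.
C2: |-11 − 3| = 14, not 17 — violated.
C3: R² + S² = (-7)² + (-11)² = 49 + 121 = 170 — OK.
C4: values 4, -13, 3, -11 are pairwise distinct — OK.
C5: T × Q = 3 × (-11) = -33 — OK.
C6: 1 mod 7 = 1, not 2 — violated.
C7: R + P = -7 + 1 = -6; -6 > -8, bound -8 not met — violated.
C8: Q + R + W = -11 + (-7) + 4 = -14, not -11 — violated.
C9: S = -11, W = 4; -11 < 4 — OK.
C10: P = 1, not > 2; antecedent false, conditional vacuously true — OK.

No — constraints 2, 6, 7, and 8 are not satisfied.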